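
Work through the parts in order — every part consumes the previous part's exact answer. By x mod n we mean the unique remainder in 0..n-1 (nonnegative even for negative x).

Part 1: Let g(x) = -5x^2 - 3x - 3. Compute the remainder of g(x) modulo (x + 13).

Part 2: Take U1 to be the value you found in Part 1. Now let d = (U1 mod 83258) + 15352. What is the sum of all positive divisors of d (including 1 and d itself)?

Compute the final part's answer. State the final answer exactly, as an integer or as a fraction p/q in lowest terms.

Part 1: remainder = value at the root: -5*(-13)^2 - 3*(-13)^1 - 3 = (-845) + (39) + (-3) = -809; answer -809
Part 2: U1 = -809; d = 97801; 97801 = 11 * 17 * 523; sigma = (1 + 11) * (1 + 17) * (1 + 523) = 12 * 18 * 524 = 113184; answer 113184

113184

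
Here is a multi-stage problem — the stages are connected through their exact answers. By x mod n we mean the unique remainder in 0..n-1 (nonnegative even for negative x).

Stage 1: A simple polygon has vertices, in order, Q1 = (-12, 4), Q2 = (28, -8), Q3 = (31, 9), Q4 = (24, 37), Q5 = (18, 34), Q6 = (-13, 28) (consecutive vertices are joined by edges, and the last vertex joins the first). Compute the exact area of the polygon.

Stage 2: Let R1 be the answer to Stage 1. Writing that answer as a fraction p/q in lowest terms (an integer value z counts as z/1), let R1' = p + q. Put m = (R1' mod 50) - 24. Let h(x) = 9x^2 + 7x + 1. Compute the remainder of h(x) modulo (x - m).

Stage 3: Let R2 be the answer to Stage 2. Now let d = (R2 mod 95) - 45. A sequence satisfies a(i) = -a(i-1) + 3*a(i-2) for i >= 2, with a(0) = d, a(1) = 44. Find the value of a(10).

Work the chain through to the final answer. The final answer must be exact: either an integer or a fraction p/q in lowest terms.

-704

Stage 1: cross terms: (-12*-8 - 28*4)=-16, (28*9 - 31*-8)=500, (31*37 - 24*9)=931, (24*34 - 18*37)=150, (18*28 - -13*34)=946, (-13*4 - -12*28)=284; twice the area = |2795| = 2795; area = 2795/2; answer 2795/2
Stage 2: R1 = 2795/2; threaded value p + q = 2797; m = 23; remainder = value at the root: 9*(23)^2 + 7*(23)^1 + 1 = (4761) + (161) + (1) = 4923; answer 4923
Stage 3: R2 = 4923; d = 33; a(2) = -1*(44) + 3*(33) = 55; iterating: a(2)=55, a(3)=77, a(4)=88, a(5)=143, a(6)=121, a(7)=308, a(8)=55, a(9)=869, a(10)=-704; answer -704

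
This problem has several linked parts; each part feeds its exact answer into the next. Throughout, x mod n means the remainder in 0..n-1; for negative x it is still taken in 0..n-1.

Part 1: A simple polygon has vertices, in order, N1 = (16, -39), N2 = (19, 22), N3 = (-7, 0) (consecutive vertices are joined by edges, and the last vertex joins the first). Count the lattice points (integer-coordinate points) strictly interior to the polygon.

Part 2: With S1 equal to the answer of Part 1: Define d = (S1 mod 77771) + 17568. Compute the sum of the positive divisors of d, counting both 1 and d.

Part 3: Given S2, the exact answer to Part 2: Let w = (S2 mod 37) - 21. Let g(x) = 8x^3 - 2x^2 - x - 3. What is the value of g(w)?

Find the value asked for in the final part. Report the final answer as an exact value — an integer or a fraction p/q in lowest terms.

-47289

Part 1: cross terms: (16*22 - 19*-39)=1093, (19*0 - -7*22)=154, (-7*-39 - 16*0)=273; twice the area = |1520| = 1520; area = 760; boundary points = 1 + 2 + 1 = 4; strictly interior points = area - boundary/2 + 1 = 759; answer 759
Part 2: S1 = 759; d = 18327; 18327 = 3 * 41 * 149; sigma = (1 + 3) * (1 + 41) * (1 + 149) = 4 * 42 * 150 = 25200; answer 25200
Part 3: S2 = 25200; w = -18; 8*(-18)^3 - 2*(-18)^2 - 1*(-18)^1 - 3 = (-46656) + (-648) + (18) + (-3) = -47289; answer -47289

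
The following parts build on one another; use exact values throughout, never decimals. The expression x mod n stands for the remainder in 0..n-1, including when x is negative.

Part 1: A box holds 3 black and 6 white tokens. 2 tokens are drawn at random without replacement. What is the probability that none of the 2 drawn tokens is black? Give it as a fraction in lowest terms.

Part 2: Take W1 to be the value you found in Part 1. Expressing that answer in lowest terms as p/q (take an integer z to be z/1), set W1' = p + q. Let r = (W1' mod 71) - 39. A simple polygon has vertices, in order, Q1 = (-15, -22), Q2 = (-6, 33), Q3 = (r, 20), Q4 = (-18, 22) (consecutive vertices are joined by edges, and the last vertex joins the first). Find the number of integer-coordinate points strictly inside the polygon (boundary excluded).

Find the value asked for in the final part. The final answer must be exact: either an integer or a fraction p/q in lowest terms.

Part 1: total draws C(9,2) = 36; favorable C(6,2) = 15; P = 5/12; answer 5/12
Part 2: W1 = 5/12; threaded value p + q = 17; r = -22; cross terms: (-15*33 - -6*-22)=-627, (-6*20 - -22*33)=606, (-22*22 - -18*20)=-124, (-18*-22 - -15*22)=726; twice the area = |581| = 581; area = 581/2; boundary points = 1 + 1 + 2 + 1 = 5; strictly interior points = area - boundary/2 + 1 = 289; answer 289

289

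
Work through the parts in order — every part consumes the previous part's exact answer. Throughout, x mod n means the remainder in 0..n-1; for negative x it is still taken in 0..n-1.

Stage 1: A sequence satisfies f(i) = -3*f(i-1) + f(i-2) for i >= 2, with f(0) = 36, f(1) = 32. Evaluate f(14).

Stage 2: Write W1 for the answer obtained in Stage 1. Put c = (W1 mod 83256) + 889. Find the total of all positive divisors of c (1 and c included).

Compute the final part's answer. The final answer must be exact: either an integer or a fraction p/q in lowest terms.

17632

Stage 1: f(2) = -3*(32) + 1*(36) = -60; iterating: f(2)=-60, f(3)=212, f(4)=-696, f(5)=2300, f(6)=-7596, f(7)=25088, f(8)=-82860, f(9)=273668, f(10)=-903864, f(11)=2985260, f(12)=-9859644, f(13)=32564192, f(14)=-107552220; answer -107552220
Stage 2: W1 = -107552220; c = 15421; 15421 = 7 * 2203; sigma = (1 + 7) * (1 + 2203) = 8 * 2204 = 17632; answer 17632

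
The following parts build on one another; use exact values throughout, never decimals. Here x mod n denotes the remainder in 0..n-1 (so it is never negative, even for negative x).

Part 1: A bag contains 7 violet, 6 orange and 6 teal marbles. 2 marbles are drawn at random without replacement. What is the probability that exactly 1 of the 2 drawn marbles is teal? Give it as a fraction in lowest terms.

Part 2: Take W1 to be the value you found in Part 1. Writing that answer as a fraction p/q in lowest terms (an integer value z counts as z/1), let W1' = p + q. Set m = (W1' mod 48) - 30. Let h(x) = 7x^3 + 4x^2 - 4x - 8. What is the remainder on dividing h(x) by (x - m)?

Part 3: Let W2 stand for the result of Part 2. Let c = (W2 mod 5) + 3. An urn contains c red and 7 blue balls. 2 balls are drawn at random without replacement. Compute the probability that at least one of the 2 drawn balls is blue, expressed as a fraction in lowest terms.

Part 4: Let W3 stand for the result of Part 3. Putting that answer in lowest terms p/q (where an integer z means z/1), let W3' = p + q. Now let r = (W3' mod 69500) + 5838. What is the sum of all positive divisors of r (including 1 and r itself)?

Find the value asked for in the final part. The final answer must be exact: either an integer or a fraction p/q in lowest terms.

6264

Part 1: total draws C(19,2) = 171; favorable C(6,1)*C(13,1) = 78; P = 26/57; answer 26/57
Part 2: W1 = 26/57; threaded value p + q = 83; m = 5; remainder = value at the root: 7*(5)^3 + 4*(5)^2 - 4*(5)^1 - 8 = (875) + (100) + (-20) + (-8) = 947; answer 947
Part 3: W2 = 947; c = 5; total draws C(12,2) = 66; complement C(5,2) = 10; favorable 66 - 10 = 56; P = 28/33; answer 28/33
Part 4: W3 = 28/33; threaded value p + q = 61; r = 5899; 5899 = 17 * 347; sigma = (1 + 17) * (1 + 347) = 18 * 348 = 6264; answer 6264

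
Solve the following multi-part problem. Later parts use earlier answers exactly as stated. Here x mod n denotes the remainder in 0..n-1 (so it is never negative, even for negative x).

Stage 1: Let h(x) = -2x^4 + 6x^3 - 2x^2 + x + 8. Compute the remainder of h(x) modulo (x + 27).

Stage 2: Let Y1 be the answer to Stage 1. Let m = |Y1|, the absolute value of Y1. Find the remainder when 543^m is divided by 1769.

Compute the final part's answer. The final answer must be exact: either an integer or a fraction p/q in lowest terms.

251

Stage 1: remainder = value at the root: -2*(-27)^4 + 6*(-27)^3 - 2*(-27)^2 + 1*(-27)^1 + 8 = (-1062882) + (-118098) + (-1458) + (-27) + (8) = -1182457; answer -1182457
Stage 2: Y1 = -1182457; m = 1182457; squarings mod 1769: 543^1=543, 543^2=1195, 543^4=442, 543^8=774, 543^16=1154, 543^32=1428, 543^64=1296, 543^128=835, 543^256=239, 543^512=513, 543^1024=1357, 543^2048=1689, 543^4096=1093, 543^8192=574, 543^16384=442, 543^32768=774, 543^65536=1154, 543^131072=1428, 543^262144=1296, 543^524288=835, 543^1048576=239; 543^1182457 = 543^1 * 543^8 * 543^16 * 543^32 * 543^64 * 543^128 * 543^512 * 543^2048 * 543^131072 * 543^1048576 = 251 (mod 1769); answer 251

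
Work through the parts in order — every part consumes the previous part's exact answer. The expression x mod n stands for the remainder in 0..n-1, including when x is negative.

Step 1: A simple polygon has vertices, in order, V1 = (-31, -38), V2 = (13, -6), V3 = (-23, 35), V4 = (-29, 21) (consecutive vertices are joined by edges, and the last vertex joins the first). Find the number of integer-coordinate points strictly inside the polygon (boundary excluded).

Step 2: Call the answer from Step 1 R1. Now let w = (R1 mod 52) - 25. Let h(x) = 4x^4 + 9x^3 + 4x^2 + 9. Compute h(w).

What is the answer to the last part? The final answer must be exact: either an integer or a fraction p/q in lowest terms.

26

Step 1: cross terms: (-31*-6 - 13*-38)=680, (13*35 - -23*-6)=317, (-23*21 - -29*35)=532, (-29*-38 - -31*21)=1753; twice the area = |3282| = 3282; area = 1641; boundary points = 4 + 1 + 2 + 1 = 8; strictly interior points = area - boundary/2 + 1 = 1638; answer 1638
Step 2: R1 = 1638; w = 1; 4*(1)^4 + 9*(1)^3 + 4*(1)^2 + 9 = (4) + (9) + (4) + (9) = 26; answer 26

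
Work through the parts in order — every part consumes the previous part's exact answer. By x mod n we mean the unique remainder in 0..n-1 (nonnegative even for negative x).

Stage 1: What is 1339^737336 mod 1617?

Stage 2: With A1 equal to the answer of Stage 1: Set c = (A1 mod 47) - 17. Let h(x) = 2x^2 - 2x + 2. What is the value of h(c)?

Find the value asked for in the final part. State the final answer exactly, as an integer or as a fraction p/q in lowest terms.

114

Stage 1: squarings mod 1617: 1339^1=1339, 1339^2=1285, 1339^4=268, 1339^8=676, 1339^16=982, 1339^32=592, 1339^64=1192, 1339^128=1138, 1339^256=1444, 1339^512=823, 1339^1024=1423, 1339^2048=445, 1339^4096=751, 1339^8192=1285, 1339^16384=268, 1339^32768=676, 1339^65536=982, 1339^131072=592, 1339^262144=1192, 1339^524288=1138; 1339^737336 = 1339^8 * 1339^16 * 1339^32 * 1339^16384 * 1339^65536 * 1339^131072 * 1339^524288 = 25 (mod 1617); answer 25
Stage 2: A1 = 25; c = 8; 2*(8)^2 - 2*(8)^1 + 2 = (128) + (-16) + (2) = 114; answer 114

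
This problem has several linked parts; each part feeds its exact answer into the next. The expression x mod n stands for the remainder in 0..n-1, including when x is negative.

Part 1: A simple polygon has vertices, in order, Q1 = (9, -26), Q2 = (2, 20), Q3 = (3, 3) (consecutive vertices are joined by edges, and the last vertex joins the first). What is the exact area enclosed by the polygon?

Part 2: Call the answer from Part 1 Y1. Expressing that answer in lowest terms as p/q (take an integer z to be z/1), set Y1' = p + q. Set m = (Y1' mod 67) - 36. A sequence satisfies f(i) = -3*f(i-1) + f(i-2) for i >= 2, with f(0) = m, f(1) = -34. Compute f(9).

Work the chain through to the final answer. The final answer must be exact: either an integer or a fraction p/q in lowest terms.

-331024

Part 1: cross terms: (9*20 - 2*-26)=232, (2*3 - 3*20)=-54, (3*-26 - 9*3)=-105; twice the area = |73| = 73; area = 73/2; answer 73/2
Part 2: Y1 = 73/2; threaded value p + q = 75; m = -28; f(2) = -3*(-34) + 1*(-28) = 74; iterating: f(2)=74, f(3)=-256, f(4)=842, f(5)=-2782, f(6)=9188, f(7)=-30346, f(8)=100226, f(9)=-331024; answer -331024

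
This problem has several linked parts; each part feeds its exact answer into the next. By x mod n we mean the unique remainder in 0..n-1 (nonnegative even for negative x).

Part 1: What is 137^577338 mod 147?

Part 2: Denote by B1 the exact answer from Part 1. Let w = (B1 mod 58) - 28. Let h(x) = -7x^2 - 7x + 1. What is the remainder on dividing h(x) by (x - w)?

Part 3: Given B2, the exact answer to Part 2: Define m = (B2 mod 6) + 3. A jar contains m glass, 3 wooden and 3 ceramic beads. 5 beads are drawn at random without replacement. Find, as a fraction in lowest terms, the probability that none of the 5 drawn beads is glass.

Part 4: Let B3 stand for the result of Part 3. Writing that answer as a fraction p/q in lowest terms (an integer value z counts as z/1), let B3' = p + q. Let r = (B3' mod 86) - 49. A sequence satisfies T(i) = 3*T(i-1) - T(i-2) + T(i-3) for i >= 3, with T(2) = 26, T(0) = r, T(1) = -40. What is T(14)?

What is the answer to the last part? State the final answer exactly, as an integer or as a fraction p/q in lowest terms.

6978694

Part 1: squarings mod 147: 137^1=137, 137^2=100, 137^4=4, 137^8=16, 137^16=109, 137^32=121, 137^64=88, 137^128=100, 137^256=4, 137^512=16, 137^1024=109, 137^2048=121, 137^4096=88, 137^8192=100, 137^16384=4, 137^32768=16, 137^65536=109, 137^131072=121, 137^262144=88, 137^524288=100; 137^577338 = 137^2 * 137^8 * 137^16 * 137^32 * 137^256 * 137^512 * 137^1024 * 137^2048 * 137^16384 * 137^32768 * 137^524288 = 106 (mod 147); answer 106
Part 2: B1 = 106; w = 20; remainder = value at the root: -7*(20)^2 - 7*(20)^1 + 1 = (-2800) + (-140) + (1) = -2939; answer -2939
Part 3: B2 = -2939; m = 4; total draws C(10,5) = 252; favorable C(6,5) = 6; P = 1/42; answer 1/42
Part 4: B3 = 1/42; threaded value p + q = 43; r = -6; T(3) = 3*(26) - 1*(-40) + 1*(-6) = 112; iterating: T(3)=112, T(4)=270, T(5)=724, T(6)=2014, T(7)=5588, T(8)=15474, T(9)=42848, T(10)=118658, T(11)=328600, T(12)=909990, T(13)=2520028, T(14)=6978694; answer 6978694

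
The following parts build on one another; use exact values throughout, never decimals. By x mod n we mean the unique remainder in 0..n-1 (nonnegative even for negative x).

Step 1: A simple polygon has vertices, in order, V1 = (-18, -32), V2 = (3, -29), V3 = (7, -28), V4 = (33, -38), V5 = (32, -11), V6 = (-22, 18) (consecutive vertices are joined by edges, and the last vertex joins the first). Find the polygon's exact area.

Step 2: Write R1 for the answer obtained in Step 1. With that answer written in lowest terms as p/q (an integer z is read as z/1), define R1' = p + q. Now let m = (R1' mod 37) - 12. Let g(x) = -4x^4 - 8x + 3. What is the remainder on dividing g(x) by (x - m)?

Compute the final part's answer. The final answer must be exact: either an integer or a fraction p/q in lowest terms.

-420045

Step 1: cross terms: (-18*-29 - 3*-32)=618, (3*-28 - 7*-29)=119, (7*-38 - 33*-28)=658, (33*-11 - 32*-38)=853, (32*18 - -22*-11)=334, (-22*-32 - -18*18)=1028; twice the area = |3610| = 3610; area = 1805; answer 1805
Step 2: R1 = 1805; threaded value p + q = 1806; m = 18; remainder = value at the root: -4*(18)^4 - 8*(18)^1 + 3 = (-419904) + (-144) + (3) = -420045; answer -420045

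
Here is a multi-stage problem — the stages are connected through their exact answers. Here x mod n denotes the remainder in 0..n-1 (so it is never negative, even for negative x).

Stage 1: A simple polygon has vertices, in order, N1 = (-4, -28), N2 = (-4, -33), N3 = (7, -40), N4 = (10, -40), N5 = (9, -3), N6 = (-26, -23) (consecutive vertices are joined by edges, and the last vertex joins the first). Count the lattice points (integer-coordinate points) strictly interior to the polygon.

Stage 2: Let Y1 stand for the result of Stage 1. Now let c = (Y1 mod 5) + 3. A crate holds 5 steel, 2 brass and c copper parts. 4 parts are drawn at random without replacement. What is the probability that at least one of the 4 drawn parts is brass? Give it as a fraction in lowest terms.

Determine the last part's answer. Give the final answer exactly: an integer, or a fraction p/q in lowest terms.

46/91

Stage 1: cross terms: (-4*-33 - -4*-28)=20, (-4*-40 - 7*-33)=391, (7*-40 - 10*-40)=120, (10*-3 - 9*-40)=330, (9*-23 - -26*-3)=-285, (-26*-28 - -4*-23)=636; twice the area = |1212| = 1212; area = 606; boundary points = 5 + 1 + 3 + 1 + 5 + 1 = 16; strictly interior points = area - boundary/2 + 1 = 599; answer 599
Stage 2: Y1 = 599; c = 7; total draws C(14,4) = 1001; complement C(12,4) = 495; favorable 1001 - 495 = 506; P = 46/91; answer 46/91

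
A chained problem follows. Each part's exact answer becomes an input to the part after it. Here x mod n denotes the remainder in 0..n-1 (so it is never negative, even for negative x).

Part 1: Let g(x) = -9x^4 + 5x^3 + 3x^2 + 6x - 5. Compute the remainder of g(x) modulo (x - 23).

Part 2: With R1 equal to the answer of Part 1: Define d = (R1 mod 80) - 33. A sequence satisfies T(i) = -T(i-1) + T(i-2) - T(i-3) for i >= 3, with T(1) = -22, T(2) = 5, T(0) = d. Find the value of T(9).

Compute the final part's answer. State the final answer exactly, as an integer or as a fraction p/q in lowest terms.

-1826

Part 1: remainder = value at the root: -9*(23)^4 + 5*(23)^3 + 3*(23)^2 + 6*(23)^1 - 5 = (-2518569) + (60835) + (1587) + (138) + (-5) = -2456014; answer -2456014
Part 2: R1 = -2456014; d = 33; T(3) = -1*(5) + 1*(-22) - 1*(33) = -60; iterating: T(3)=-60, T(4)=87, T(5)=-152, T(6)=299, T(7)=-538, T(8)=989, T(9)=-1826; answer -1826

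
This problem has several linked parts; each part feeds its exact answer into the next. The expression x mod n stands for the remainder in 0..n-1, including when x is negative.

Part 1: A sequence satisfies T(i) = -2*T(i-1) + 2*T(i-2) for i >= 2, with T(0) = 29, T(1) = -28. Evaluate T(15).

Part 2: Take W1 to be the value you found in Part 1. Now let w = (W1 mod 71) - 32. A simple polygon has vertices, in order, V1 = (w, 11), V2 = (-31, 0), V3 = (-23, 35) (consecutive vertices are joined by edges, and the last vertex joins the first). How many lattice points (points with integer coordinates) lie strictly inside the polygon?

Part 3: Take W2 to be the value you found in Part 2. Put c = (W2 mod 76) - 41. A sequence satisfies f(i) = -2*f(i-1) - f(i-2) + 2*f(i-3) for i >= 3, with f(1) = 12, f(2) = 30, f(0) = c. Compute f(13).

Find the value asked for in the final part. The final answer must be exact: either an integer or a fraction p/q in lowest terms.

-11342

Part 1: T(2) = -2*(-28) + 2*(29) = 114; iterating: T(2)=114, T(3)=-284, T(4)=796, T(5)=-2160, T(6)=5912, T(7)=-16144, T(8)=44112, T(9)=-120512, T(10)=329248, T(11)=-899520, T(12)=2457536, T(13)=-6714112, T(14)=18343296, T(15)=-50114816; answer -50114816
Part 2: W1 = -50114816; w = 5; cross terms: (5*0 - -31*11)=341, (-31*35 - -23*0)=-1085, (-23*11 - 5*35)=-428; twice the area = |-1172| = 1172; area = 586; boundary points = 1 + 1 + 4 = 6; strictly interior points = area - boundary/2 + 1 = 584; answer 584
Part 3: W2 = 584; c = 11; f(3) = -2*(30) - 1*(12) + 2*(11) = -50; iterating: f(3)=-50, f(4)=94, f(5)=-78, f(6)=-38, f(7)=342, f(8)=-802, f(9)=1186, f(10)=-886, f(11)=-1018, f(12)=5294, f(13)=-11342; answer -11342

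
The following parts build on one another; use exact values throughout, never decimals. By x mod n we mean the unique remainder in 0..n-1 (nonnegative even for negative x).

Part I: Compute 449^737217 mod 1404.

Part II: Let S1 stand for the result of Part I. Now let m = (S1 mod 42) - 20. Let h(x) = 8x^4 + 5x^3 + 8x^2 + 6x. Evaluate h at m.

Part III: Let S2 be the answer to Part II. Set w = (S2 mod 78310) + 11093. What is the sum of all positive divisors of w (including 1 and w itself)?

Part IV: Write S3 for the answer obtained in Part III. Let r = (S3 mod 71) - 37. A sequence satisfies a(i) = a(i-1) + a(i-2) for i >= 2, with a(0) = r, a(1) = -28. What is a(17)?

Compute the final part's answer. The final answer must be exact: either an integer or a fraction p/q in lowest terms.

Part I: squarings mod 1404: 449^1=449, 449^2=829, 449^4=685, 449^8=289, 449^16=685, 449^32=289, 449^64=685, 449^128=289, 449^256=685, 449^512=289, 449^1024=685, 449^2048=289, 449^4096=685, 449^8192=289, 449^16384=685, 449^32768=289, 449^65536=685, 449^131072=289, 449^262144=685, 449^524288=289; 449^737217 = 449^1 * 449^64 * 449^128 * 449^256 * 449^512 * 449^1024 * 449^2048 * 449^4096 * 449^8192 * 449^65536 * 449^131072 * 449^524288 = 593 (mod 1404); answer 593
Part II: S1 = 593; m = -15; 8*(-15)^4 + 5*(-15)^3 + 8*(-15)^2 + 6*(-15)^1 = (405000) + (-16875) + (1800) + (-90) = 389835; answer 389835
Part III: S2 = 389835; w = 87688; 87688 = 2^3 * 97 * 113; sigma = (1 + 2 + 4 + 8) * (1 + 97) * (1 + 113) = 15 * 98 * 114 = 167580; answer 167580
Part IV: S3 = 167580; r = -17; a(2) = 1*(-28) + 1*(-17) = -45; iterating: a(2)=-45, a(3)=-73, a(4)=-118, a(5)=-191, a(6)=-309, a(7)=-500, a(8)=-809, a(9)=-1309, a(10)=-2118, a(11)=-3427, a(12)=-5545, a(13)=-8972, a(14)=-14517, a(15)=-23489, a(16)=-38006, a(17)=-61495; answer -61495

-61495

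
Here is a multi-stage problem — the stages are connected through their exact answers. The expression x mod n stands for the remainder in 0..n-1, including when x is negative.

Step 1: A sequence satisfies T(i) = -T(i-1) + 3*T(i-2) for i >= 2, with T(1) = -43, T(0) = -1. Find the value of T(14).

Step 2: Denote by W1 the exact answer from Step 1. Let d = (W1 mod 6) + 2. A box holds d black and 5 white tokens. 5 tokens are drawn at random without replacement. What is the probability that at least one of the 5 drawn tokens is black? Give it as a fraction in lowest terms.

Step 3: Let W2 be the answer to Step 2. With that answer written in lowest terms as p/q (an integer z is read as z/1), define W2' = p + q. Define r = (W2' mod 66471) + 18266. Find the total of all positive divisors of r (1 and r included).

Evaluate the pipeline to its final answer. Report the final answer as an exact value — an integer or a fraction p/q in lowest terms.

Step 1: T(2) = -1*(-43) + 3*(-1) = 40; iterating: T(2)=40, T(3)=-169, T(4)=289, T(5)=-796, T(6)=1663, T(7)=-4051, T(8)=9040, T(9)=-21193, T(10)=48313, T(11)=-111892, T(12)=256831, T(13)=-592507, T(14)=1363000; answer 1363000
Step 2: W1 = 1363000; d = 6; total draws C(11,5) = 462; complement C(5,5) = 1; favorable 462 - 1 = 461; P = 461/462; answer 461/462
Step 3: W2 = 461/462; threaded value p + q = 923; r = 19189; 19189 = 31 * 619; sigma = (1 + 31) * (1 + 619) = 32 * 620 = 19840; answer 19840

19840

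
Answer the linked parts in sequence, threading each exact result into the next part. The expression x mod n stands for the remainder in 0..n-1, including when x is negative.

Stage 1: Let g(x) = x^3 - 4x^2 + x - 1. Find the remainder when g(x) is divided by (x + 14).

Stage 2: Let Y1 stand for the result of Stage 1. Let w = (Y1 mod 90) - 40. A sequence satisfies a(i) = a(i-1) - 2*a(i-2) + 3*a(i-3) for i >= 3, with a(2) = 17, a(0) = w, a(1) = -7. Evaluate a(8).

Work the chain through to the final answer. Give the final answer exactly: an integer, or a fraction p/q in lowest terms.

-111

Stage 1: remainder = value at the root: 1*(-14)^3 - 4*(-14)^2 + 1*(-14)^1 - 1 = (-2744) + (-784) + (-14) + (-1) = -3543; answer -3543
Stage 2: Y1 = -3543; w = 17; a(3) = 1*(17) - 2*(-7) + 3*(17) = 82; iterating: a(3)=82, a(4)=27, a(5)=-86, a(6)=106, a(7)=359, a(8)=-111; answer -111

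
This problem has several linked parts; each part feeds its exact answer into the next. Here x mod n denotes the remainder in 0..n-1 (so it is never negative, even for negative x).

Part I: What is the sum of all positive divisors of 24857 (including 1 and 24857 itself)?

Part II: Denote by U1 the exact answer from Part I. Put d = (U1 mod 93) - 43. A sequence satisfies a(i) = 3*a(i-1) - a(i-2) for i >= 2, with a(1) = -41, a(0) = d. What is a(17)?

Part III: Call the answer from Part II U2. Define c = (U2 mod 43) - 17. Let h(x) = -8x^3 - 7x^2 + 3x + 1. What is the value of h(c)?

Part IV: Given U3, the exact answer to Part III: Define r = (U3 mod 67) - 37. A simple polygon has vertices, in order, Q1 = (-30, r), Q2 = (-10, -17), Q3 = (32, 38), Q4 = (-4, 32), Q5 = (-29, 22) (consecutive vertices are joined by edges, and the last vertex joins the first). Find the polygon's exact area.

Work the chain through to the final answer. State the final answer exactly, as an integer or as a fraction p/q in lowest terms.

3027/2

Part I: 24857 = 7 * 53 * 67; sigma = (1 + 7) * (1 + 53) * (1 + 67) = 8 * 54 * 68 = 29376; answer 29376
Part II: U1 = 29376; d = 38; a(2) = 3*(-41) - 1*(38) = -161; iterating: a(2)=-161, a(3)=-442, a(4)=-1165, a(5)=-3053, a(6)=-7994, a(7)=-20929, a(8)=-54793, a(9)=-143450, a(10)=-375557, a(11)=-983221, a(12)=-2574106, a(13)=-6739097, a(14)=-17643185, a(15)=-46190458, a(16)=-120928189, a(17)=-316594109; answer -316594109
Part III: U2 = -316594109; c = -4; -8*(-4)^3 - 7*(-4)^2 + 3*(-4)^1 + 1 = (512) + (-112) + (-12) + (1) = 389; answer 389
Part IV: U3 = 389; r = 17; cross terms: (-30*-17 - -10*17)=680, (-10*38 - 32*-17)=164, (32*32 - -4*38)=1176, (-4*22 - -29*32)=840, (-29*17 - -30*22)=167; twice the area = |3027| = 3027; area = 3027/2; answer 3027/2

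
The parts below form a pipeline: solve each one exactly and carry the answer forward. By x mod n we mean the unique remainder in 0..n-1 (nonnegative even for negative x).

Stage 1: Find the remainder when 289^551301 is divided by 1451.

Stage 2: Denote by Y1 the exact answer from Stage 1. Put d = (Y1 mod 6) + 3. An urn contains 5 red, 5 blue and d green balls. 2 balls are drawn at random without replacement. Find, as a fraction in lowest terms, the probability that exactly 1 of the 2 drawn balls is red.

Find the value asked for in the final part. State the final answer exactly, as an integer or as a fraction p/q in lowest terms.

11/24

Stage 1: squarings mod 1451: 289^1=289, 289^2=814, 289^4=940, 289^8=1392, 289^16=579, 289^32=60, 289^64=698, 289^128=1119, 289^256=1399, 289^512=1253, 289^1024=27, 289^2048=729, 289^4096=375, 289^8192=1329, 289^16384=374, 289^32768=580, 289^65536=1219, 289^131072=137, 289^262144=1357, 289^524288=130; 289^551301 = 289^1 * 289^4 * 289^128 * 289^256 * 289^2048 * 289^8192 * 289^16384 * 289^524288 = 213 (mod 1451); answer 213
Stage 2: Y1 = 213; d = 6; total draws C(16,2) = 120; favorable C(5,1)*C(11,1) = 55; P = 11/24; answer 11/24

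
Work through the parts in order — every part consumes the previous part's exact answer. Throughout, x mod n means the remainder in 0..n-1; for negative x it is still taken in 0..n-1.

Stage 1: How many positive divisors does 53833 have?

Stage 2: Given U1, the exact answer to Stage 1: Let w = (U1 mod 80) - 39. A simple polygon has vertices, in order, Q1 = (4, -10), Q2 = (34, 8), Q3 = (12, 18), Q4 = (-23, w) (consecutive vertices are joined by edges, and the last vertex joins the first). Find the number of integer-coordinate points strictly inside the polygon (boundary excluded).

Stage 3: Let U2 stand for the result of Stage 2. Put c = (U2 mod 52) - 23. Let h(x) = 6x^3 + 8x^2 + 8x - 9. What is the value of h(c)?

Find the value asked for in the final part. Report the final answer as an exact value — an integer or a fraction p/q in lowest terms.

Stage 1: 53833 = 13 * 41 * 101; number of divisors = (1+1) * (1+1) * (1+1) = 8; answer 8
Stage 2: U1 = 8; w = -31; cross terms: (4*8 - 34*-10)=372, (34*18 - 12*8)=516, (12*-31 - -23*18)=42, (-23*-10 - 4*-31)=354; twice the area = |1284| = 1284; area = 642; boundary points = 6 + 2 + 7 + 3 = 18; strictly interior points = area - boundary/2 + 1 = 634; answer 634
Stage 3: U2 = 634; c = -13; 6*(-13)^3 + 8*(-13)^2 + 8*(-13)^1 - 9 = (-13182) + (1352) + (-104) + (-9) = -11943; answer -11943

-11943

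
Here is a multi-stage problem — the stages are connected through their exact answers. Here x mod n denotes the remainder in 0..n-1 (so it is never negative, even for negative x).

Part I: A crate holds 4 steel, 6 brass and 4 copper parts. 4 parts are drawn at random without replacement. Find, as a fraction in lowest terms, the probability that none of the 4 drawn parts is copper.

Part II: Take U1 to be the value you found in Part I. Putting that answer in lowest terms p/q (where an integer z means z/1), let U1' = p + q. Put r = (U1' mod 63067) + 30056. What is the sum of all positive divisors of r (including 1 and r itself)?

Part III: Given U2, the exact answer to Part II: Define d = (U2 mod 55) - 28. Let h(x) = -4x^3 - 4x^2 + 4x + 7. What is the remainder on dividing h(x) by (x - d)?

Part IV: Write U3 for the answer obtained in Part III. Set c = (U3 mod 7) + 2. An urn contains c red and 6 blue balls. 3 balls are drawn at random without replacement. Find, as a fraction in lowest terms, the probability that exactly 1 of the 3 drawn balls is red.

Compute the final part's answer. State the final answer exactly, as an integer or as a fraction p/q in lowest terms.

Part I: total draws C(14,4) = 1001; favorable C(10,4) = 210; P = 30/143; answer 30/143
Part II: U1 = 30/143; threaded value p + q = 173; r = 30229; 30229 = 19 * 37 * 43; sigma = (1 + 19) * (1 + 37) * (1 + 43) = 20 * 38 * 44 = 33440; answer 33440
Part III: U2 = 33440; d = -28; remainder = value at the root: -4*(-28)^3 - 4*(-28)^2 + 4*(-28)^1 + 7 = (87808) + (-3136) + (-112) + (7) = 84567; answer 84567
Part IV: U3 = 84567; c = 2; total draws C(8,3) = 56; favorable C(2,1)*C(6,2) = 30; P = 15/28; answer 15/28

15/28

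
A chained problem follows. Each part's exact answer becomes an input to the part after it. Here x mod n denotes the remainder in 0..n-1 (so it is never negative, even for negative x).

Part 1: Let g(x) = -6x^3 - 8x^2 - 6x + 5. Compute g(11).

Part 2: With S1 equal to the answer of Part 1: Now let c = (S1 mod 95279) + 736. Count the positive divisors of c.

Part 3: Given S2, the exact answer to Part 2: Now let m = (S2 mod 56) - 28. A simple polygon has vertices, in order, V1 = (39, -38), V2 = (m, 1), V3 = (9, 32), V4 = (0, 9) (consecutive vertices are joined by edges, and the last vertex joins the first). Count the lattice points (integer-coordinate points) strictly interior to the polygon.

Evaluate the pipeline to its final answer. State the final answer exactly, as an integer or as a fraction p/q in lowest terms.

819

Part 1: -6*(11)^3 - 8*(11)^2 - 6*(11)^1 + 5 = (-7986) + (-968) + (-66) + (5) = -9015; answer -9015
Part 2: S1 = -9015; c = 87000; 87000 = 2^3 * 3 * 5^3 * 29; number of divisors = (3+1) * (1+1) * (3+1) * (1+1) = 64; answer 64
Part 3: S2 = 64; m = -20; cross terms: (39*1 - -20*-38)=-721, (-20*32 - 9*1)=-649, (9*9 - 0*32)=81, (0*-38 - 39*9)=-351; twice the area = |-1640| = 1640; area = 820; boundary points = 1 + 1 + 1 + 1 = 4; strictly interior points = area - boundary/2 + 1 = 819; answer 819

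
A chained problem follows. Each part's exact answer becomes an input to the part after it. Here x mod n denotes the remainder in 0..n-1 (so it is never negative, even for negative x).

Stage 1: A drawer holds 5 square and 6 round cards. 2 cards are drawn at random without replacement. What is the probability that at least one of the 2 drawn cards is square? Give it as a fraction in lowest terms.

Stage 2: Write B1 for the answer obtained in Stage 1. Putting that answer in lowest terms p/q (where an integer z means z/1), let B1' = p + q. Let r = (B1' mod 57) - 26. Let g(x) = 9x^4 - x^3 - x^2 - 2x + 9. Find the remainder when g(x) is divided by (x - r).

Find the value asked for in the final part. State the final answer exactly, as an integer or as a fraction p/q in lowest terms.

Stage 1: total draws C(11,2) = 55; complement C(6,2) = 15; favorable 55 - 15 = 40; P = 8/11; answer 8/11
Stage 2: B1 = 8/11; threaded value p + q = 19; r = -7; remainder = value at the root: 9*(-7)^4 - 1*(-7)^3 - 1*(-7)^2 - 2*(-7)^1 + 9 = (21609) + (343) + (-49) + (14) + (9) = 21926; answer 21926

21926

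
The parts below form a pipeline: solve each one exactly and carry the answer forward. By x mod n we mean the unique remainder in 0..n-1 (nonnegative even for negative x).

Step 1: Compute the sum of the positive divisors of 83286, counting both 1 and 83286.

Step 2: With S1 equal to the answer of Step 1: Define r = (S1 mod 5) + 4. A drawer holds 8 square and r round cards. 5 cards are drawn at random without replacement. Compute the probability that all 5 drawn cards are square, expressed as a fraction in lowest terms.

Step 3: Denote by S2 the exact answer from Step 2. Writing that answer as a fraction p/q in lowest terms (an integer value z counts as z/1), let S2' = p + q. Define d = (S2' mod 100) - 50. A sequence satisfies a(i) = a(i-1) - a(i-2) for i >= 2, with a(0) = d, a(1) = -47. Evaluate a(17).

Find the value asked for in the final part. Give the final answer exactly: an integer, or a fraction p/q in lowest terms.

76

Step 1: 83286 = 2 * 3^2 * 7 * 661; sigma = (1 + 2) * (1 + 3 + 9) * (1 + 7) * (1 + 661) = 3 * 13 * 8 * 662 = 206544; answer 206544
Step 2: S1 = 206544; r = 8; total draws C(16,5) = 4368; favorable C(8,5) = 56; P = 1/78; answer 1/78
Step 3: S2 = 1/78; threaded value p + q = 79; d = 29; a(2) = 1*(-47) - 1*(29) = -76; iterating: a(2)=-76, a(3)=-29, a(4)=47, a(5)=76, a(6)=29, a(7)=-47, a(8)=-76, a(9)=-29, a(10)=47, a(11)=76, a(12)=29, a(13)=-47, a(14)=-76, a(15)=-29, a(16)=47, a(17)=76; answer 76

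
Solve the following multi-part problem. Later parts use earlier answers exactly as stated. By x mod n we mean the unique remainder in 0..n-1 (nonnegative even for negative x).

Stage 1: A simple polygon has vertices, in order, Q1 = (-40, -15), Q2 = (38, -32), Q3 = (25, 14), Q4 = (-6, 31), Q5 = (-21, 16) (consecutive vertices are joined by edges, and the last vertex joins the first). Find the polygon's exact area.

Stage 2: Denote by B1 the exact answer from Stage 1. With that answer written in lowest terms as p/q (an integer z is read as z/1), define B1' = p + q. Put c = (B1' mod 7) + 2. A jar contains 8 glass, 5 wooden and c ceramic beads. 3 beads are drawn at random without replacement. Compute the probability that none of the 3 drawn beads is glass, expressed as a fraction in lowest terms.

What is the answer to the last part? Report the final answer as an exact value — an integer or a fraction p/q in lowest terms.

Stage 1: cross terms: (-40*-32 - 38*-15)=1850, (38*14 - 25*-32)=1332, (25*31 - -6*14)=859, (-6*16 - -21*31)=555, (-21*-15 - -40*16)=955; twice the area = |5551| = 5551; area = 5551/2; answer 5551/2
Stage 2: B1 = 5551/2; threaded value p + q = 5553; c = 4; total draws C(17,3) = 680; favorable C(9,3) = 84; P = 21/170; answer 21/170

21/170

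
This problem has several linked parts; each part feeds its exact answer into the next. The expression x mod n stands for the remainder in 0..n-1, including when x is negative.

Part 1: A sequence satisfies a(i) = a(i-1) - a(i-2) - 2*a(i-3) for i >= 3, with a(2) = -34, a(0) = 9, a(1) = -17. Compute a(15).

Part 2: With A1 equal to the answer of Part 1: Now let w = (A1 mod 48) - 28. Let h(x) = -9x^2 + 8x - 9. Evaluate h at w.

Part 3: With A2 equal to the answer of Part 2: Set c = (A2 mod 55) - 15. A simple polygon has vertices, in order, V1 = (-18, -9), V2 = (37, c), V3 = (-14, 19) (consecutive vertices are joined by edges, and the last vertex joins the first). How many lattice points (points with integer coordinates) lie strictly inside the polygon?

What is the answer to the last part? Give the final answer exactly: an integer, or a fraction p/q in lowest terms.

681

Part 1: a(3) = 1*(-34) - 1*(-17) - 2*(9) = -35; iterating: a(3)=-35, a(4)=33, a(5)=136, a(6)=173, a(7)=-29, a(8)=-474, a(9)=-791, a(10)=-259, a(11)=1480, a(12)=3321, a(13)=2359, a(14)=-3922, a(15)=-12923; answer -12923
Part 2: A1 = -12923; w = 9; -9*(9)^2 + 8*(9)^1 - 9 = (-729) + (72) + (-9) = -666; answer -666
Part 3: A2 = -666; c = 34; cross terms: (-18*34 - 37*-9)=-279, (37*19 - -14*34)=1179, (-14*-9 - -18*19)=468; twice the area = |1368| = 1368; area = 684; boundary points = 1 + 3 + 4 = 8; strictly interior points = area - boundary/2 + 1 = 681; answer 681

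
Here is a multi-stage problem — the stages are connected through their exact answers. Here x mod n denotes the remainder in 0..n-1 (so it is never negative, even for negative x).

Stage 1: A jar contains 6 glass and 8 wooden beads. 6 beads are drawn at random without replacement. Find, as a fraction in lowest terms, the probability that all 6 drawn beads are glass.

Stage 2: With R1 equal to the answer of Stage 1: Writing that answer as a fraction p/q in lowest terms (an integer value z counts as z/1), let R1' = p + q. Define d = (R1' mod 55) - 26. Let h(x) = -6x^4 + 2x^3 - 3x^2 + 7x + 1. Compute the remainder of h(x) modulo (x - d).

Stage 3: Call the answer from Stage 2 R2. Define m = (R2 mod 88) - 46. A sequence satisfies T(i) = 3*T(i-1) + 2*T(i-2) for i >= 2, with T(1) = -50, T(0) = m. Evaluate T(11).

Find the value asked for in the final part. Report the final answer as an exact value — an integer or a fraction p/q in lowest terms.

-9882412

Stage 1: total draws C(14,6) = 3003; favorable C(6,6) = 1; P = 1/3003; answer 1/3003
Stage 2: R1 = 1/3003; threaded value p + q = 3004; d = 8; remainder = value at the root: -6*(8)^4 + 2*(8)^3 - 3*(8)^2 + 7*(8)^1 + 1 = (-24576) + (1024) + (-192) + (56) + (1) = -23687; answer -23687
Stage 3: R2 = -23687; m = 27; T(2) = 3*(-50) + 2*(27) = -96; iterating: T(2)=-96, T(3)=-388, T(4)=-1356, T(5)=-4844, T(6)=-17244, T(7)=-61420, T(8)=-218748, T(9)=-779084, T(10)=-2774748, T(11)=-9882412; answer -9882412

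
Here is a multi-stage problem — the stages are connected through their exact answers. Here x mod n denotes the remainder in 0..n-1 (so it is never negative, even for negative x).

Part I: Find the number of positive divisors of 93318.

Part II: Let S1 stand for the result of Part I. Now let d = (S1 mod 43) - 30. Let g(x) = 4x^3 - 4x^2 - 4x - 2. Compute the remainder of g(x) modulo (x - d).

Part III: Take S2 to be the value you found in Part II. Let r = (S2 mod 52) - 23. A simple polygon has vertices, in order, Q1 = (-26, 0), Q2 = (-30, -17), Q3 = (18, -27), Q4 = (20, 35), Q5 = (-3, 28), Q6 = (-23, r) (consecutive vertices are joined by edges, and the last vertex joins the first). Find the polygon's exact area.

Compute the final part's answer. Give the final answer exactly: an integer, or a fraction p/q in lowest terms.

Part I: 93318 = 2 * 3 * 103 * 151; number of divisors = (1+1) * (1+1) * (1+1) * (1+1) = 16; answer 16
Part II: S1 = 16; d = -14; remainder = value at the root: 4*(-14)^3 - 4*(-14)^2 - 4*(-14)^1 - 2 = (-10976) + (-784) + (56) + (-2) = -11706; answer -11706
Part III: S2 = -11706; r = 23; cross terms: (-26*-17 - -30*0)=442, (-30*-27 - 18*-17)=1116, (18*35 - 20*-27)=1170, (20*28 - -3*35)=665, (-3*23 - -23*28)=575, (-23*0 - -26*23)=598; twice the area = |4566| = 4566; area = 2283; answer 2283

2283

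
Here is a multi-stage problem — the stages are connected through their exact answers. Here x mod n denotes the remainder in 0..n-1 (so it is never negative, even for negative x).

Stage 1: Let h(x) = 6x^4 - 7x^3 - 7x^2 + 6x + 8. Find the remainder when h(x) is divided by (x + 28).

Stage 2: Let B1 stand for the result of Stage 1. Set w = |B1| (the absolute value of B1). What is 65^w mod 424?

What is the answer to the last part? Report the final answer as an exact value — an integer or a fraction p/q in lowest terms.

Stage 1: remainder = value at the root: 6*(-28)^4 - 7*(-28)^3 - 7*(-28)^2 + 6*(-28)^1 + 8 = (3687936) + (153664) + (-5488) + (-168) + (8) = 3835952; answer 3835952
Stage 2: B1 = 3835952; w = 3835952; squarings mod 424: 65^1=65, 65^2=409, 65^4=225, 65^8=169, 65^16=153, 65^32=89, 65^64=289, 65^128=417, 65^256=49, 65^512=281, 65^1024=97, 65^2048=81, 65^4096=201, 65^8192=121, 65^16384=225, 65^32768=169, 65^65536=153, 65^131072=89, 65^262144=289, 65^524288=417, 65^1048576=49, 65^2097152=281; 65^3835952 = 65^16 * 65^32 * 65^2048 * 65^32768 * 65^131072 * 65^524288 * 65^1048576 * 65^2097152 = 153 (mod 424); answer 153

153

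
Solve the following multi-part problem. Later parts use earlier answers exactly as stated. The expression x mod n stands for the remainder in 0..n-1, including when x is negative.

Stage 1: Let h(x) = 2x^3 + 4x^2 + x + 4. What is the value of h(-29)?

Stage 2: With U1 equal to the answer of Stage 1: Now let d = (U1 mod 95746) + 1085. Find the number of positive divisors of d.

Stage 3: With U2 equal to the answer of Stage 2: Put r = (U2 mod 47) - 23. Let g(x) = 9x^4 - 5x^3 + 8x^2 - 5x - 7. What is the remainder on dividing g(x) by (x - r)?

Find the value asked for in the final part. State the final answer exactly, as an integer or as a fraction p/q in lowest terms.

Stage 1: 2*(-29)^3 + 4*(-29)^2 + 1*(-29)^1 + 4 = (-48778) + (3364) + (-29) + (4) = -45439; answer -45439
Stage 2: U1 = -45439; d = 51392; 51392 = 2^6 * 11 * 73; number of divisors = (6+1) * (1+1) * (1+1) = 28; answer 28
Stage 3: U2 = 28; r = 5; remainder = value at the root: 9*(5)^4 - 5*(5)^3 + 8*(5)^2 - 5*(5)^1 - 7 = (5625) + (-625) + (200) + (-25) + (-7) = 5168; answer 5168

5168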